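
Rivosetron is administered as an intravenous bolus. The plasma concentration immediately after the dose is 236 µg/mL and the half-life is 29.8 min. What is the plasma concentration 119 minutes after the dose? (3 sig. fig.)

k = ln 2 / 29.8 = 0.02326 min⁻¹
119 min is 3.993 half-lives, so C = 236 × (1/2)^3.993 = 236 × 0.06279 ≈ 14.8 µg/mL

14.8 µg/mL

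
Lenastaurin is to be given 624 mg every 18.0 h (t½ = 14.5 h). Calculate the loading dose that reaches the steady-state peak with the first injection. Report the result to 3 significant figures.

k = ln 2 / 14.5 = 0.04780 h⁻¹
Accumulation ratio R = 1 / (1 − e^(−kτ)) = 1 / (1 − e^(−0.04780×18.0)) = 1 / (1 − 0.4230) = 1.733
Loading dose = maintenance dose × R = 624 × 1.733 ≈ 1080 mg

1080 mg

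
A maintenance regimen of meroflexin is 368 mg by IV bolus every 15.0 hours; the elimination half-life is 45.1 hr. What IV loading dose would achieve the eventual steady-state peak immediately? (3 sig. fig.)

1790 mg

k = ln 2 / 45.1 = 0.01537 hr⁻¹
Accumulation ratio R = 1 / (1 − e^(−kτ)) = 1 / (1 − e^(−0.01537×15.0)) = 1 / (1 − 0.7941) = 4.857
Loading dose = maintenance dose × R = 368 × 4.857 ≈ 1790 mg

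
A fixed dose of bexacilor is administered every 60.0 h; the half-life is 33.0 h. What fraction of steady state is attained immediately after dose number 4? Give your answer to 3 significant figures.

k = ln 2 / 33.0 = 0.02100 h⁻¹
f_n = 1 − e^(−nkτ) = 1 − e^(−4 × 0.02100 × 60.0) = 1 − e^(−5.041) = 1 − 0.006467 ≈ 0.994

0.994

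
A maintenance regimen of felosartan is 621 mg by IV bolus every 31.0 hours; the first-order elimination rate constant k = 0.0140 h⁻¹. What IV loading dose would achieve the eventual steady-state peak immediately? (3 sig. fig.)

Accumulation ratio R = 1 / (1 − e^(−kτ)) = 1 / (1 − e^(−0.01400×31.0)) = 1 / (1 − 0.6479) = 2.840
Loading dose = maintenance dose × R = 621 × 2.840 ≈ 1760 mg

1760 mg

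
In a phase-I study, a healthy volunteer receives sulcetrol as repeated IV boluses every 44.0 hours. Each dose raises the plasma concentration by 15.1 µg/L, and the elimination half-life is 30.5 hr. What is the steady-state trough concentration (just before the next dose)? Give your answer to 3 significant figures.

8.79 µg/L

k = ln 2 / 30.5 = 0.02273 hr⁻¹
Fraction remaining after one interval: e^(−kτ) = e^(−0.02273 × 44.0) = 0.3679
R = 1 / (1 − 0.3679) = 1.582
Css,max = 15.1 × 1.582 = 23.89 µg/L
Css,min = Css,max × e^(−kτ) = 23.89 × 0.3679 ≈ 8.79 µg/L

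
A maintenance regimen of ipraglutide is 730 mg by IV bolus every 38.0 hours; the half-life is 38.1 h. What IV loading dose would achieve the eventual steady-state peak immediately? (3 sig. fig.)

k = ln 2 / 38.1 = 0.01819 h⁻¹
Accumulation ratio R = 1 / (1 − e^(−kτ)) = 1 / (1 − e^(−0.01819×38.0)) = 1 / (1 − 0.5009) = 2.004
Loading dose = maintenance dose × R = 730 × 2.004 ≈ 1460 mg

1460 mg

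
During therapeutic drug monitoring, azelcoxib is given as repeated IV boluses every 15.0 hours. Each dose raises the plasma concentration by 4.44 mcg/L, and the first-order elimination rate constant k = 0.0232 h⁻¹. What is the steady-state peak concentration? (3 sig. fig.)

Fraction remaining after one interval: e^(−kτ) = e^(−0.02320 × 15.0) = 0.7061
R = 1 / (1 − 0.7061) = 3.403
Css,max = 4.44 × 3.403 ≈ 15.1 mcg/L

15.1 mcg/L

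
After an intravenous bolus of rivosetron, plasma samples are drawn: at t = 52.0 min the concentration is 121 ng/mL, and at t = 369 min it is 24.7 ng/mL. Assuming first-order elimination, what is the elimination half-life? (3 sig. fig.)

138 minutes

k = ln(C₁/C₂) / (t₂ − t₁) = ln(121/24.7) / (369 − 52.0)
  = 1.589 / 317.0 = 0.005013 min⁻¹
t½ = ln 2 / k = ln 2 / 0.005013 ≈ 138 minutes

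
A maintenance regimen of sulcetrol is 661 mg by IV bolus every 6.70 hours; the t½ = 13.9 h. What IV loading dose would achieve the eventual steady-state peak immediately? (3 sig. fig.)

2330 mg

k = ln 2 / 13.9 = 0.04987 h⁻¹
Accumulation ratio R = 1 / (1 − e^(−kτ)) = 1 / (1 − e^(−0.04987×6.70)) = 1 / (1 − 0.7160) = 3.521
Loading dose = maintenance dose × R = 661 × 3.521 ≈ 2330 mg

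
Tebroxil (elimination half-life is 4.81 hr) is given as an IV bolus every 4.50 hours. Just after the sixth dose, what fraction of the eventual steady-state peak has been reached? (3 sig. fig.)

k = ln 2 / 4.81 = 0.1441 hr⁻¹
f_n = 1 − e^(−nkτ) = 1 − e^(−6 × 0.1441 × 4.50) = 1 − e^(−3.891) = 1 − 0.02043 ≈ 0.980

0.980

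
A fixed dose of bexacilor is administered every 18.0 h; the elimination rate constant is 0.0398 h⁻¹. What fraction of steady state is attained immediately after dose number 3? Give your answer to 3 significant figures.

f_n = 1 − e^(−nkτ) = 1 − e^(−3 × 0.03980 × 18.0) = 1 − e^(−2.149) = 1 − 0.1166 ≈ 0.883

0.883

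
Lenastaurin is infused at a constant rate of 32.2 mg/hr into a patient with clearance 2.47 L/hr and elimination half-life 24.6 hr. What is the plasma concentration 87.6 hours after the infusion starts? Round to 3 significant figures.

11.9 mg/L

Css = rate / CL = 32.2 / 2.47 = 13.04 mg/L
k = ln 2 / 24.6 = 0.02818 hr⁻¹
C(t) = Css (1 − e^(−kt)) = 13.04 × (1 − e^(−2.468)) = 13.04 × 0.9153 ≈ 11.9 mg/L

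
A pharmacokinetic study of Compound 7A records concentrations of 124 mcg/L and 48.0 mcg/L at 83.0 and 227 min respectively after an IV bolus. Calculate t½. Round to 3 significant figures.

k = ln(C₁/C₂) / (t₂ − t₁) = ln(124/48.0) / (227 − 83.0)
  = 0.9491 / 144.0 = 0.006591 min⁻¹
t½ = ln 2 / k = ln 2 / 0.006591 ≈ 105 minutes

105 minutes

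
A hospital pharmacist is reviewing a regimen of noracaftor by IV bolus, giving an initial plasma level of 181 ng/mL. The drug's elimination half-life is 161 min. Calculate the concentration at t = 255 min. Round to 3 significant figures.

k = ln 2 / 161 = 0.004305 min⁻¹
C(t) = C₀ e^(−kt) = 181 × e^(−0.004305 × 255) = 181 × e^(−1.098) = 181 × 0.3336 ≈ 60.4 ng/mL

60.4 ng/mL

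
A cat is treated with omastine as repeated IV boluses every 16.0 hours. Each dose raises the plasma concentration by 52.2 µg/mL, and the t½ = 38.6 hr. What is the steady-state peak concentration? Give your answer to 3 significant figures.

k = ln 2 / 38.6 = 0.01796 hr⁻¹
Fraction remaining after one interval: e^(−kτ) = e^(−0.01796 × 16.0) = 0.7503
R = 1 / (1 − 0.7503) = 4.004
Css,max = 52.2 × 4.004 ≈ 209 µg/mL

209 µg/mL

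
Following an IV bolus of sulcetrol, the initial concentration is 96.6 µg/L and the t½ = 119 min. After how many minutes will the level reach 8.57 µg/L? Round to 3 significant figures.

k = ln 2 / 119 = 0.005825 min⁻¹
C(t) = C₀ e^(−kt)  ⇒  t = ln(C₀/C) / k
t = ln(96.6/8.57) / 0.005825 = 2.422 / 0.005825 ≈ 416 minutes

416 minutes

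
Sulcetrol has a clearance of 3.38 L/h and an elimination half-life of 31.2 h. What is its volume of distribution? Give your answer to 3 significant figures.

152 L

k = ln 2 / t½ = ln 2 / 31.2 = 0.02222 h⁻¹
V = CL / k = 3.38 / 0.02222 ≈ 152 L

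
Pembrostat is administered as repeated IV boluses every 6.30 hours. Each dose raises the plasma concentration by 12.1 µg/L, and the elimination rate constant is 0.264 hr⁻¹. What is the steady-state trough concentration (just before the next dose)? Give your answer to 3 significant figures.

Fraction remaining after one interval: e^(−kτ) = e^(−0.2640 × 6.30) = 0.1895
R = 1 / (1 − 0.1895) = 1.234
Css,max = 12.1 × 1.234 = 14.93 µg/L
Css,min = Css,max × e^(−kτ) = 14.93 × 0.1895 ≈ 2.83 µg/L

2.83 µg/L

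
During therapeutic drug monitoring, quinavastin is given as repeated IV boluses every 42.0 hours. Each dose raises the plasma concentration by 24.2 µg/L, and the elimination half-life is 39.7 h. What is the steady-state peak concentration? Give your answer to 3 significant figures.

46.6 µg/L

k = ln 2 / 39.7 = 0.01746 h⁻¹
Fraction remaining after one interval: e^(−kτ) = e^(−0.01746 × 42.0) = 0.4803
R = 1 / (1 − 0.4803) = 1.924
Css,max = 24.2 × 1.924 ≈ 46.6 µg/L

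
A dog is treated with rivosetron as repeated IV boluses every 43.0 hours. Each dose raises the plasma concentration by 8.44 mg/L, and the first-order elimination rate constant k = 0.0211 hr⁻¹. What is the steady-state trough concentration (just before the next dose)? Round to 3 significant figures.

5.71 mg/L

Fraction remaining after one interval: e^(−kτ) = e^(−0.02110 × 43.0) = 0.4036
R = 1 / (1 − 0.4036) = 1.677
Css,max = 8.44 × 1.677 = 14.15 mg/L
Css,min = Css,max × e^(−kτ) = 14.15 × 0.4036 ≈ 5.71 mg/L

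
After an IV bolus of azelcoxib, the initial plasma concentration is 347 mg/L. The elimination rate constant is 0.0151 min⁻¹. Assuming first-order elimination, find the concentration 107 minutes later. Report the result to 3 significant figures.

69.0 mg/L

C(t) = C₀ e^(−kt) = 347 × e^(−0.01510 × 107) = 347 × e^(−1.616) = 347 × 0.1988 ≈ 69.0 mg/L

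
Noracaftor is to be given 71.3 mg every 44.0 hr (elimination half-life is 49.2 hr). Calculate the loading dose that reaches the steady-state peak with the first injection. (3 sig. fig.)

154 mg

k = ln 2 / 49.2 = 0.01409 hr⁻¹
Accumulation ratio R = 1 / (1 − e^(−kτ)) = 1 / (1 − e^(−0.01409×44.0)) = 1 / (1 − 0.5380) = 2.165
Loading dose = maintenance dose × R = 71.3 × 2.165 ≈ 154 mg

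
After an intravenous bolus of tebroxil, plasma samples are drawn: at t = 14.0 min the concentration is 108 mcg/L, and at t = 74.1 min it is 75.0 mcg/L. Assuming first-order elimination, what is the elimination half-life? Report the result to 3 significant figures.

114 minutes

k = ln(C₁/C₂) / (t₂ − t₁) = ln(108/75.0) / (74.1 − 14.0)
  = 0.3646 / 60.10 = 0.006067 min⁻¹
t½ = ln 2 / k = ln 2 / 0.006067 ≈ 114 minutes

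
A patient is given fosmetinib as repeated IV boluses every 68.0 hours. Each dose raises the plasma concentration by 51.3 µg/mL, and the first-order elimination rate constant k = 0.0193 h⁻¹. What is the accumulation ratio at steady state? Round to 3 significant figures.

Fraction remaining after one interval: e^(−kτ) = e^(−0.01930 × 68.0) = 0.2692
R = 1 / (1 − 0.2692) = 1 / 0.7308 ≈ 1.37

1.37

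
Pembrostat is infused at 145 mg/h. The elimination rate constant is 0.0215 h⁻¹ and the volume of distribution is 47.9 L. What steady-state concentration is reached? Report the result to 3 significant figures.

CL = k · V = 0.0215 × 47.9 = 1.030 L/h
Css = rate / CL = 145 / 1.030 ≈ 141 mg/L

141 mg/L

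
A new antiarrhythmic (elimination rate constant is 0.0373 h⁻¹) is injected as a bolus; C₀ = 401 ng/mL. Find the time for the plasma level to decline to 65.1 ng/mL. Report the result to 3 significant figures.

48.7 hours

C(t) = C₀ e^(−kt)  ⇒  t = ln(C₀/C) / k
t = ln(401/65.1) / 0.03730 = 1.818 / 0.03730 ≈ 48.7 hours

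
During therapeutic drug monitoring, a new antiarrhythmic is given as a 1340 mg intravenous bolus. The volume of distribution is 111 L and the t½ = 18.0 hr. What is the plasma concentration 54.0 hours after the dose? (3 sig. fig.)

1.51 µg/mL

C₀ = dose / V = 1340 / 111 = 12.07 µg/mL
k = ln 2 / 18.0 = 0.03851 hr⁻¹
C(t) = C₀ e^(−kt) = 12.07 × e^(−0.03851 × 54.0) = 12.07 × e^(−2.079) = 12.07 × 0.1250 ≈ 1.51 µg/mL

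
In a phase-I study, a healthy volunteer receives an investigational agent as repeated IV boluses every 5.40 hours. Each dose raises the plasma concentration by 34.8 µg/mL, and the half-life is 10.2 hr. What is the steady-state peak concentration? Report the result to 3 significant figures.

k = ln 2 / 10.2 = 0.06796 hr⁻¹
Fraction remaining after one interval: e^(−kτ) = e^(−0.06796 × 5.40) = 0.6928
R = 1 / (1 − 0.6928) = 3.256
Css,max = 34.8 × 3.256 ≈ 113 µg/mL

113 µg/mL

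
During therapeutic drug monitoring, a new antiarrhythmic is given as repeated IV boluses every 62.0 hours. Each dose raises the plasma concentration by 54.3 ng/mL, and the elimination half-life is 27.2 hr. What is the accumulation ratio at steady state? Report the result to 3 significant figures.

1.26

k = ln 2 / 27.2 = 0.02548 hr⁻¹
Fraction remaining after one interval: e^(−kτ) = e^(−0.02548 × 62.0) = 0.2060
R = 1 / (1 − 0.2060) = 1 / 0.7940 ≈ 1.26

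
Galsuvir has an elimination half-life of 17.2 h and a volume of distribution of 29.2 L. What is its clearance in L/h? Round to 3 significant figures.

1.18 L/h

k = ln 2 / t½ = ln 2 / 17.2 = 0.04030 h⁻¹
CL = k · V = 0.04030 × 29.2 ≈ 1.18 L/h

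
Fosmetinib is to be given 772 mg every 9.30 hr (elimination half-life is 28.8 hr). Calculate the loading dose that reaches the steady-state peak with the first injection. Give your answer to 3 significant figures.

k = ln 2 / 28.8 = 0.02407 hr⁻¹
Accumulation ratio R = 1 / (1 − e^(−kτ)) = 1 / (1 − e^(−0.02407×9.30)) = 1 / (1 − 0.7995) = 4.986
Loading dose = maintenance dose × R = 772 × 4.986 ≈ 3850 mg

3850 mg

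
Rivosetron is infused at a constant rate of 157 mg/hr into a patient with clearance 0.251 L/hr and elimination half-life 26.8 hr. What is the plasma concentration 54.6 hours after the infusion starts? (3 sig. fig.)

473 mg/L

Css = rate / CL = 157 / 0.251 = 625.5 mg/L
k = ln 2 / 26.8 = 0.02586 hr⁻¹
C(t) = Css (1 − e^(−kt)) = 625.5 × (1 − e^(−1.412)) = 625.5 × 0.7564 ≈ 473 mg/L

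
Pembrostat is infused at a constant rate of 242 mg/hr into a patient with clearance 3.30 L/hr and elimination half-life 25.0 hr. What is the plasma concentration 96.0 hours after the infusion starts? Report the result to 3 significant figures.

Css = rate / CL = 242 / 3.30 = 73.33 µg/mL
k = ln 2 / 25.0 = 0.02773 hr⁻¹
C(t) = Css (1 − e^(−kt)) = 73.33 × (1 − e^(−2.662)) = 73.33 × 0.9302 ≈ 68.2 µg/mL

68.2 µg/mL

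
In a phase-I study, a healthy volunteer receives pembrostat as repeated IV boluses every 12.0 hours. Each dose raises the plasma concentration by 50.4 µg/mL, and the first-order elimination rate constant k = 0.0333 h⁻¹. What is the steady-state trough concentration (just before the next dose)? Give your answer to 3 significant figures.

Fraction remaining after one interval: e^(−kτ) = e^(−0.03330 × 12.0) = 0.6706
R = 1 / (1 − 0.6706) = 3.036
Css,max = 50.4 × 3.036 = 153.0 µg/mL
Css,min = Css,max × e^(−kτ) = 153.0 × 0.6706 ≈ 103 µg/mL

103 µg/mL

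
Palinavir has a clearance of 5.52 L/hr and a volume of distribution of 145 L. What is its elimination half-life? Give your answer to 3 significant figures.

k = CL / V = 5.52 / 145 = 0.03807 hr⁻¹
t½ = ln 2 / k = ln 2 / 0.03807 ≈ 18.2 hours

18.2 hours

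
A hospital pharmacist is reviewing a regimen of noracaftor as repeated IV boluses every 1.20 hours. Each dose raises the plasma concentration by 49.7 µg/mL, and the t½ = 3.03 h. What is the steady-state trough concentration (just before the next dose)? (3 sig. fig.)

157 µg/mL

k = ln 2 / 3.03 = 0.2288 h⁻¹
Fraction remaining after one interval: e^(−kτ) = e^(−0.2288 × 1.20) = 0.7599
R = 1 / (1 − 0.7599) = 4.166
Css,max = 49.7 × 4.166 = 207.0 µg/mL
Css,min = Css,max × e^(−kτ) = 207.0 × 0.7599 ≈ 157 µg/mL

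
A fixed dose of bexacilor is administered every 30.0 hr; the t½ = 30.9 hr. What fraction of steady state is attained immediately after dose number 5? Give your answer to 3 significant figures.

k = ln 2 / 30.9 = 0.02243 hr⁻¹
f_n = 1 − e^(−nkτ) = 1 − e^(−5 × 0.02243 × 30.0) = 1 − e^(−3.365) = 1 − 0.03457 ≈ 0.965

0.965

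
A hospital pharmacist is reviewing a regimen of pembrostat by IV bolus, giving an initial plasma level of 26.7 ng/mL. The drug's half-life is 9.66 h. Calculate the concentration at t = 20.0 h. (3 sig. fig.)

6.36 ng/mL

k = ln 2 / 9.66 = 0.07175 h⁻¹
C(t) = C₀ e^(−kt) = 26.7 × e^(−0.07175 × 20.0) = 26.7 × e^(−1.435) = 26.7 × 0.2381 ≈ 6.36 ng/mL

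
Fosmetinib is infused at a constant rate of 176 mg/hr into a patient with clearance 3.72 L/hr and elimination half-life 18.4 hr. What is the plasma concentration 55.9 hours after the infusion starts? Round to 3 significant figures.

41.6 mg/L

Css = rate / CL = 176 / 3.72 = 47.31 mg/L
k = ln 2 / 18.4 = 0.03767 hr⁻¹
C(t) = Css (1 − e^(−kt)) = 47.31 × (1 − e^(−2.106)) = 47.31 × 0.8783 ≈ 41.6 mg/L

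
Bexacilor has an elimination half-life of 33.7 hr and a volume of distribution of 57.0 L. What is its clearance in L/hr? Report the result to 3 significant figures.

k = ln 2 / t½ = ln 2 / 33.7 = 0.02057 hr⁻¹
CL = k · V = 0.02057 × 57.0 ≈ 1.17 L/hr

1.17 L/hr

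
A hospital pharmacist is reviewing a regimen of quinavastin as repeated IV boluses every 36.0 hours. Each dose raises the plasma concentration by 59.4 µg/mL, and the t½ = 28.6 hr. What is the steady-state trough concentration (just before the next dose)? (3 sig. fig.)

k = ln 2 / 28.6 = 0.02424 hr⁻¹
Fraction remaining after one interval: e^(−kτ) = e^(−0.02424 × 36.0) = 0.4179
R = 1 / (1 − 0.4179) = 1.718
Css,max = 59.4 × 1.718 = 102.0 µg/mL
Css,min = Css,max × e^(−kτ) = 102.0 × 0.4179 ≈ 42.6 µg/mL

42.6 µg/mL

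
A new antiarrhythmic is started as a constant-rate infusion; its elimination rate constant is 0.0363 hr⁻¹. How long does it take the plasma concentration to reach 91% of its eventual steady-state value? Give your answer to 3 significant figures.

66.3 hours

f = 1 − e^(−kt)  ⇒  t = −ln(1 − f) / k
t = −ln(1 − 0.91) / 0.03630 = 2.408 / 0.03630 ≈ 66.3 hours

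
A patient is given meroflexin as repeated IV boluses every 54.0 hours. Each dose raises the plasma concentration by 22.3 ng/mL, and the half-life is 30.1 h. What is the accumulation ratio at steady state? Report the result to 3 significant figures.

1.41

k = ln 2 / 30.1 = 0.02303 h⁻¹
Fraction remaining after one interval: e^(−kτ) = e^(−0.02303 × 54.0) = 0.2884
R = 1 / (1 − 0.2884) = 1 / 0.7116 ≈ 1.41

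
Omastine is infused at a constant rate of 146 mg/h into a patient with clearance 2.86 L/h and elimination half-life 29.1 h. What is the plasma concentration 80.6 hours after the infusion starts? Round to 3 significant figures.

Css = rate / CL = 146 / 2.86 = 51.05 µg/mL
k = ln 2 / 29.1 = 0.02382 h⁻¹
C(t) = Css (1 − e^(−kt)) = 51.05 × (1 − e^(−1.920)) = 51.05 × 0.8534 ≈ 43.6 µg/mL

43.6 µg/mL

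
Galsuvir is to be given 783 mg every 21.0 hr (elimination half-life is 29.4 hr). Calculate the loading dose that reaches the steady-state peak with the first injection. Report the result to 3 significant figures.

2010 mg

k = ln 2 / 29.4 = 0.02358 hr⁻¹
Accumulation ratio R = 1 / (1 − e^(−kτ)) = 1 / (1 − e^(−0.02358×21.0)) = 1 / (1 − 0.6095) = 2.561
Loading dose = maintenance dose × R = 783 × 2.561 ≈ 2010 mg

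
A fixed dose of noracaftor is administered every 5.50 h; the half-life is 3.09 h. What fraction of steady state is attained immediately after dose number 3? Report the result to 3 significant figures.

0.975

k = ln 2 / 3.09 = 0.2243 h⁻¹
f_n = 1 − e^(−nkτ) = 1 − e^(−3 × 0.2243 × 5.50) = 1 − e^(−3.701) = 1 − 0.02469 ≈ 0.975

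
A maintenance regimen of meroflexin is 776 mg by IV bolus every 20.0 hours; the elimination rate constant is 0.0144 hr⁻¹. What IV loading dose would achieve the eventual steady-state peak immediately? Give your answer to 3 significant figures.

Accumulation ratio R = 1 / (1 − e^(−kτ)) = 1 / (1 − e^(−0.01440×20.0)) = 1 / (1 − 0.7498) = 3.996
Loading dose = maintenance dose × R = 776 × 3.996 ≈ 3100 mg

3100 mg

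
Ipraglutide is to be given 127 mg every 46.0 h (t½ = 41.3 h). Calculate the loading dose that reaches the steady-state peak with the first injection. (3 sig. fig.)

k = ln 2 / 41.3 = 0.01678 h⁻¹
Accumulation ratio R = 1 / (1 − e^(−kτ)) = 1 / (1 − e^(−0.01678×46.0)) = 1 / (1 − 0.4621) = 1.859
Loading dose = maintenance dose × R = 127 × 1.859 ≈ 236 mg

236 mg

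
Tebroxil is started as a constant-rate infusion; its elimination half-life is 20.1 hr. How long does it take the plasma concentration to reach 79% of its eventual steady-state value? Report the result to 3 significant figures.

k = ln 2 / 20.1 = 0.03448 hr⁻¹
f = 1 − e^(−kt)  ⇒  t = −ln(1 − f) / k
t = −ln(1 − 0.79) / 0.03448 = 1.561 / 0.03448 ≈ 45.3 hours

45.3 hours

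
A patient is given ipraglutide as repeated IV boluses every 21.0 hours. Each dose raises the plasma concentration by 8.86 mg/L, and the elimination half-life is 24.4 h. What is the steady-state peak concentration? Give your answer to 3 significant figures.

k = ln 2 / 24.4 = 0.02841 h⁻¹
Fraction remaining after one interval: e^(−kτ) = e^(−0.02841 × 21.0) = 0.5507
R = 1 / (1 − 0.5507) = 2.226
Css,max = 8.86 × 2.226 ≈ 19.7 mg/L

19.7 mg/L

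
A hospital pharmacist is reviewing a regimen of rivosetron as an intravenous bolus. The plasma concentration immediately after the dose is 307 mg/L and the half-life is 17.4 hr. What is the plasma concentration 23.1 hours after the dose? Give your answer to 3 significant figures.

122 mg/L

k = ln 2 / 17.4 = 0.03984 hr⁻¹
23.1 hr is 1.328 half-lives, so C = 307 × (1/2)^1.328 = 307 × 0.3984 ≈ 122 mg/L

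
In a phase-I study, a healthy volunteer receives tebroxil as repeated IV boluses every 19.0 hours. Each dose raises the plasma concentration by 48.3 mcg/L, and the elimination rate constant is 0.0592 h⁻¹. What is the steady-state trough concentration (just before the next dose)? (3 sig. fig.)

Fraction remaining after one interval: e^(−kτ) = e^(−0.05920 × 19.0) = 0.3247
R = 1 / (1 − 0.3247) = 1.481
Css,max = 48.3 × 1.481 = 71.53 mcg/L
Css,min = Css,max × e^(−kτ) = 71.53 × 0.3247 ≈ 23.2 mcg/L

23.2 mcg/L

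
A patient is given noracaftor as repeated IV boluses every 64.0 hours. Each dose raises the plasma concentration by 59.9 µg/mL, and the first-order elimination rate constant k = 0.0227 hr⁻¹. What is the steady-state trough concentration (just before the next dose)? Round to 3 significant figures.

Fraction remaining after one interval: e^(−kτ) = e^(−0.02270 × 64.0) = 0.2339
R = 1 / (1 − 0.2339) = 1.305
Css,max = 59.9 × 1.305 = 78.19 µg/mL
Css,min = Css,max × e^(−kτ) = 78.19 × 0.2339 ≈ 18.3 µg/mL

18.3 µg/mL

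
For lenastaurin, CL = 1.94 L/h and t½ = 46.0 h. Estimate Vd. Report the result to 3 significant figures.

k = ln 2 / t½ = ln 2 / 46.0 = 0.01507 h⁻¹
V = CL / k = 1.94 / 0.01507 ≈ 129 L

129 L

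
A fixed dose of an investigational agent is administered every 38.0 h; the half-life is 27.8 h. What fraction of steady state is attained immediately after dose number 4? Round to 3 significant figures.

k = ln 2 / 27.8 = 0.02493 h⁻¹
f_n = 1 − e^(−nkτ) = 1 − e^(−4 × 0.02493 × 38.0) = 1 − e^(−3.790) = 1 − 0.02260 ≈ 0.977

0.977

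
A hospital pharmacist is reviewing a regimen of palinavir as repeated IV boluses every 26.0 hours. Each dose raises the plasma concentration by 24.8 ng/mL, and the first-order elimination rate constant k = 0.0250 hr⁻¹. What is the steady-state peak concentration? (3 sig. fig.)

Fraction remaining after one interval: e^(−kτ) = e^(−0.02500 × 26.0) = 0.5220
R = 1 / (1 − 0.5220) = 2.092
Css,max = 24.8 × 2.092 ≈ 51.9 ng/mL

51.9 ng/mL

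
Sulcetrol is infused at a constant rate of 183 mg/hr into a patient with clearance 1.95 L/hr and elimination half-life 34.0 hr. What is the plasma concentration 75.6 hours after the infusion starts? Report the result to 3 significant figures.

73.8 mg/L

Css = rate / CL = 183 / 1.95 = 93.85 mg/L
k = ln 2 / 34.0 = 0.02039 hr⁻¹
C(t) = Css (1 − e^(−kt)) = 93.85 × (1 − e^(−1.541)) = 93.85 × 0.7859 ≈ 73.8 mg/L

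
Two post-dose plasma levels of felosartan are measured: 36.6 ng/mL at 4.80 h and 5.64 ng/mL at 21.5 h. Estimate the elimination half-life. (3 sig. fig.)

k = ln(C₁/C₂) / (t₂ − t₁) = ln(36.6/5.64) / (21.5 − 4.80)
  = 1.870 / 16.70 = 0.1120 h⁻¹
t½ = ln 2 / k = ln 2 / 0.1120 ≈ 6.19 hours

6.19 hours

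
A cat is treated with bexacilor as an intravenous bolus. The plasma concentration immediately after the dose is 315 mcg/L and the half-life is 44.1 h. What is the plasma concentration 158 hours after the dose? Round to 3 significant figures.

k = ln 2 / 44.1 = 0.01572 h⁻¹
158 h is 3.583 half-lives, so C = 315 × (1/2)^3.583 = 315 × 0.08346 ≈ 26.3 mcg/L

26.3 mcg/L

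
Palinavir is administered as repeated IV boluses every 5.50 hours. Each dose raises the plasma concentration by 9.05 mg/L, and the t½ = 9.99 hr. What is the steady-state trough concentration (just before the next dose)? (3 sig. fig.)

k = ln 2 / 9.99 = 0.06938 hr⁻¹
Fraction remaining after one interval: e^(−kτ) = e^(−0.06938 × 5.50) = 0.6828
R = 1 / (1 − 0.6828) = 3.152
Css,max = 9.05 × 3.152 = 28.53 mg/L
Css,min = Css,max × e^(−kτ) = 28.53 × 0.6828 ≈ 19.5 mg/L

19.5 mg/L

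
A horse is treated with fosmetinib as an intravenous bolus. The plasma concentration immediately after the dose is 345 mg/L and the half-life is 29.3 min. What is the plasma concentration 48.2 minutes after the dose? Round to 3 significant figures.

110 mg/L

k = ln 2 / 29.3 = 0.02366 min⁻¹
48.2 min is 1.645 half-lives, so C = 345 × (1/2)^1.645 = 345 × 0.3197 ≈ 110 mg/L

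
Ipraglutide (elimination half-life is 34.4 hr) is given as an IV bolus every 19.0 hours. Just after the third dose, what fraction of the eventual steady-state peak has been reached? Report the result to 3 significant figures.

k = ln 2 / 34.4 = 0.02015 hr⁻¹
f_n = 1 − e^(−nkτ) = 1 − e^(−3 × 0.02015 × 19.0) = 1 − e^(−1.149) = 1 − 0.3171 ≈ 0.683

0.683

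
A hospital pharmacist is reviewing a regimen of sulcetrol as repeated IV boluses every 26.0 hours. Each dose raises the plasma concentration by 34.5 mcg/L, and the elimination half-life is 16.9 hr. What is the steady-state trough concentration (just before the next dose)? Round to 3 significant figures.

18.1 mcg/L

k = ln 2 / 16.9 = 0.04101 hr⁻¹
Fraction remaining after one interval: e^(−kτ) = e^(−0.04101 × 26.0) = 0.3443
R = 1 / (1 − 0.3443) = 1.525
Css,max = 34.5 × 1.525 = 52.61 mcg/L
Css,min = Css,max × e^(−kτ) = 52.61 × 0.3443 ≈ 18.1 mcg/L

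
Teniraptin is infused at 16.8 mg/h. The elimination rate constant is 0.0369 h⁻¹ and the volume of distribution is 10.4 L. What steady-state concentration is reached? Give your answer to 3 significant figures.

43.8 µg/mL

CL = k · V = 0.0369 × 10.4 = 0.3838 L/h
Css = rate / CL = 16.8 / 0.3838 ≈ 43.8 µg/mL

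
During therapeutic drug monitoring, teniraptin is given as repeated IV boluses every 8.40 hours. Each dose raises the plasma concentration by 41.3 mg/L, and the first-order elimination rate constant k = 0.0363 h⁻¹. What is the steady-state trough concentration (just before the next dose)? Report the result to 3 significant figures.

116 mg/L

Fraction remaining after one interval: e^(−kτ) = e^(−0.03630 × 8.40) = 0.7372
R = 1 / (1 − 0.7372) = 3.805
Css,max = 41.3 × 3.805 = 157.1 mg/L
Css,min = Css,max × e^(−kτ) = 157.1 × 0.7372 ≈ 116 mg/L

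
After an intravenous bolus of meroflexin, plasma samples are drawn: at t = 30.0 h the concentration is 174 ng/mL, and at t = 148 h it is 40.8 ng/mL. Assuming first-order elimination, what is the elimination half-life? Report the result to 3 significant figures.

56.4 hours

k = ln(C₁/C₂) / (t₂ − t₁) = ln(174/40.8) / (148 − 30.0)
  = 1.450 / 118.0 = 0.01229 h⁻¹
t½ = ln 2 / k = ln 2 / 0.01229 ≈ 56.4 hours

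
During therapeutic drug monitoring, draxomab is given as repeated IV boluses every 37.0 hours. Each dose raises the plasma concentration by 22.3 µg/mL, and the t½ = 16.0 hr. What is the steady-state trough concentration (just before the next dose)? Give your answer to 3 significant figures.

k = ln 2 / 16.0 = 0.04332 hr⁻¹
Fraction remaining after one interval: e^(−kτ) = e^(−0.04332 × 37.0) = 0.2013
R = 1 / (1 − 0.2013) = 1.252
Css,max = 22.3 × 1.252 = 27.92 µg/mL
Css,min = Css,max × e^(−kτ) = 27.92 × 0.2013 ≈ 5.62 µg/mL

5.62 µg/mL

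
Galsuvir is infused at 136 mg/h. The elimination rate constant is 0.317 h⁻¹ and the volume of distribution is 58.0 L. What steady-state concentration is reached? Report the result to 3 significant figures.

7.40 µg/mL

CL = k · V = 0.317 × 58.0 = 18.39 L/h
Css = rate / CL = 136 / 18.39 ≈ 7.40 µg/mL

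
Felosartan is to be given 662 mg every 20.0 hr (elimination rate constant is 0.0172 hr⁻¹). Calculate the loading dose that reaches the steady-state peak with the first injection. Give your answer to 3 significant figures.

2270 mg

Accumulation ratio R = 1 / (1 − e^(−kτ)) = 1 / (1 − e^(−0.01720×20.0)) = 1 / (1 − 0.7089) = 3.436
Loading dose = maintenance dose × R = 662 × 3.436 ≈ 2270 mg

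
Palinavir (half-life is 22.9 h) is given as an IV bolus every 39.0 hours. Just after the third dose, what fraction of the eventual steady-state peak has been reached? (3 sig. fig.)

k = ln 2 / 22.9 = 0.03027 h⁻¹
f_n = 1 − e^(−nkτ) = 1 − e^(−3 × 0.03027 × 39.0) = 1 − e^(−3.541) = 1 − 0.02897 ≈ 0.971

0.971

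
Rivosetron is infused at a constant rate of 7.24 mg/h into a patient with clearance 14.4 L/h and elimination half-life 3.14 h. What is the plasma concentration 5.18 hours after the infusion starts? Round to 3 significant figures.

0.343 µg/mL

Css = rate / CL = 7.24 / 14.4 = 0.5028 µg/mL
k = ln 2 / 3.14 = 0.2207 h⁻¹
C(t) = Css (1 − e^(−kt)) = 0.5028 × (1 − e^(−1.143)) = 0.5028 × 0.6813 ≈ 0.343 µg/mL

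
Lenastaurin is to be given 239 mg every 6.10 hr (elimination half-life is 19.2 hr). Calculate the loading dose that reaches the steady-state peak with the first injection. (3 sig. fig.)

1210 mg

k = ln 2 / 19.2 = 0.03610 hr⁻¹
Accumulation ratio R = 1 / (1 − e^(−kτ)) = 1 / (1 − e^(−0.03610×6.10)) = 1 / (1 − 0.8023) = 5.059
Loading dose = maintenance dose × R = 239 × 5.059 ≈ 1210 mg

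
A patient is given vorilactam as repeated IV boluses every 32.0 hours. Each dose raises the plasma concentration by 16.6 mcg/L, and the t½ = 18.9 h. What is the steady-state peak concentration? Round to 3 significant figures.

k = ln 2 / 18.9 = 0.03667 h⁻¹
Fraction remaining after one interval: e^(−kτ) = e^(−0.03667 × 32.0) = 0.3093
R = 1 / (1 − 0.3093) = 1.448
Css,max = 16.6 × 1.448 ≈ 24.0 mcg/L

24.0 mcg/L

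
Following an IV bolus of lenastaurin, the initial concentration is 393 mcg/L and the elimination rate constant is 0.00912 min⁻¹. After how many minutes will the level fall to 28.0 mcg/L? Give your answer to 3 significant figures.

290 minutes

C(t) = C₀ e^(−kt)  ⇒  t = ln(C₀/C) / k
t = ln(393/28.0) / 0.009120 = 2.642 / 0.009120 ≈ 290 minutes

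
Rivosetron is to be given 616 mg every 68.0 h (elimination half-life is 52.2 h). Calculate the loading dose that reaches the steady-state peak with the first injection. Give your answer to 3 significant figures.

k = ln 2 / 52.2 = 0.01328 h⁻¹
Accumulation ratio R = 1 / (1 − e^(−kτ)) = 1 / (1 − e^(−0.01328×68.0)) = 1 / (1 − 0.4054) = 1.682
Loading dose = maintenance dose × R = 616 × 1.682 ≈ 1040 mg

1040 mg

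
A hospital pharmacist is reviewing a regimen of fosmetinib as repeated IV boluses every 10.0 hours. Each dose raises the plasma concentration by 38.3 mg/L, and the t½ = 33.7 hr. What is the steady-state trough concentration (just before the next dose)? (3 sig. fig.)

k = ln 2 / 33.7 = 0.02057 hr⁻¹
Fraction remaining after one interval: e^(−kτ) = e^(−0.02057 × 10.0) = 0.8141
R = 1 / (1 − 0.8141) = 5.379
Css,max = 38.3 × 5.379 = 206.0 mg/L
Css,min = Css,max × e^(−kτ) = 206.0 × 0.8141 ≈ 168 mg/L

168 mg/L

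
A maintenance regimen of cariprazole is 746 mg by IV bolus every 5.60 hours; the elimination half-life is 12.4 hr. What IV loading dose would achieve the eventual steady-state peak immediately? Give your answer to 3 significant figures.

2780 mg

k = ln 2 / 12.4 = 0.05590 hr⁻¹
Accumulation ratio R = 1 / (1 − e^(−kτ)) = 1 / (1 − e^(−0.05590×5.60)) = 1 / (1 − 0.7312) = 3.721
Loading dose = maintenance dose × R = 746 × 3.721 ≈ 2780 mg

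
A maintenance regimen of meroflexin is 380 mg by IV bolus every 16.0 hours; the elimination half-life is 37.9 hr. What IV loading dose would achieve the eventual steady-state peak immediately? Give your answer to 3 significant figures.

k = ln 2 / 37.9 = 0.01829 hr⁻¹
Accumulation ratio R = 1 / (1 − e^(−kτ)) = 1 / (1 − e^(−0.01829×16.0)) = 1 / (1 − 0.7463) = 3.942
Loading dose = maintenance dose × R = 380 × 3.942 ≈ 1500 mg

1500 mg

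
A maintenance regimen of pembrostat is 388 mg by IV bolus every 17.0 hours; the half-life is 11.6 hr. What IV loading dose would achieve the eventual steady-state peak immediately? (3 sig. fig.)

k = ln 2 / 11.6 = 0.05975 hr⁻¹
Accumulation ratio R = 1 / (1 − e^(−kτ)) = 1 / (1 − e^(−0.05975×17.0)) = 1 / (1 − 0.3621) = 1.568
Loading dose = maintenance dose × R = 388 × 1.568 ≈ 608 mg

608 mg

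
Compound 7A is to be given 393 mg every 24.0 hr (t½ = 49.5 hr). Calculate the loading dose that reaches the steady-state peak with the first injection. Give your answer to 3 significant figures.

1380 mg

k = ln 2 / 49.5 = 0.01400 hr⁻¹
Accumulation ratio R = 1 / (1 − e^(−kτ)) = 1 / (1 − e^(−0.01400×24.0)) = 1 / (1 − 0.7146) = 3.504
Loading dose = maintenance dose × R = 393 × 3.504 ≈ 1380 mg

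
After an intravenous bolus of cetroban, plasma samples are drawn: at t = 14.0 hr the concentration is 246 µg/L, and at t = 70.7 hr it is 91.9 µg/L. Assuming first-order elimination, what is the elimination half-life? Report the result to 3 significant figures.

k = ln(C₁/C₂) / (t₂ − t₁) = ln(246/91.9) / (70.7 − 14.0)
  = 0.9846 / 56.70 = 0.01737 hr⁻¹
t½ = ln 2 / k = ln 2 / 0.01737 ≈ 39.9 hours

39.9 hours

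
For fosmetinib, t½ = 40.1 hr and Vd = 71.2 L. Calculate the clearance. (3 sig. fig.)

1.23 L/hr

k = ln 2 / t½ = ln 2 / 40.1 = 0.01729 hr⁻¹
CL = k · V = 0.01729 × 71.2 ≈ 1.23 L/hr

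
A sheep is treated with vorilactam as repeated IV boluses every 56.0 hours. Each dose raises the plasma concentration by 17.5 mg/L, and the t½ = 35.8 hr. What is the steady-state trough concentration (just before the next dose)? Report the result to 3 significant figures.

8.94 mg/L

k = ln 2 / 35.8 = 0.01936 hr⁻¹
Fraction remaining after one interval: e^(−kτ) = e^(−0.01936 × 56.0) = 0.3382
R = 1 / (1 − 0.3382) = 1.511
Css,max = 17.5 × 1.511 = 26.44 mg/L
Css,min = Css,max × e^(−kτ) = 26.44 × 0.3382 ≈ 8.94 mg/L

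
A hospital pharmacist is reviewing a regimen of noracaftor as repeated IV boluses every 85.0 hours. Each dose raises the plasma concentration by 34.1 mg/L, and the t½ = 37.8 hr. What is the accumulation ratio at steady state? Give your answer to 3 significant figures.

1.27

k = ln 2 / 37.8 = 0.01834 hr⁻¹
Fraction remaining after one interval: e^(−kτ) = e^(−0.01834 × 85.0) = 0.2104
R = 1 / (1 − 0.2104) = 1 / 0.7896 ≈ 1.27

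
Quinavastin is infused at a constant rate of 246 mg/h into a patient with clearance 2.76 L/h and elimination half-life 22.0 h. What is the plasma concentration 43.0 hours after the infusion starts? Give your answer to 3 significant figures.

Css = rate / CL = 246 / 2.76 = 89.13 mg/L
k = ln 2 / 22.0 = 0.03151 h⁻¹
C(t) = Css (1 − e^(−kt)) = 89.13 × (1 − e^(−1.355)) = 89.13 × 0.7420 ≈ 66.1 mg/L

66.1 mg/L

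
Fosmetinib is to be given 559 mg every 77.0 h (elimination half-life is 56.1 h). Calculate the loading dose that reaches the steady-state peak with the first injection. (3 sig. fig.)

k = ln 2 / 56.1 = 0.01236 h⁻¹
Accumulation ratio R = 1 / (1 − e^(−kτ)) = 1 / (1 − e^(−0.01236×77.0)) = 1 / (1 − 0.3862) = 1.629
Loading dose = maintenance dose × R = 559 × 1.629 ≈ 911 mg

911 mg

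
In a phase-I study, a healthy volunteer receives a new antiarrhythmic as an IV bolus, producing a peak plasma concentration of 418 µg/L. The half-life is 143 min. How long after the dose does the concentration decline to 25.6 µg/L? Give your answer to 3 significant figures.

k = ln 2 / 143 = 0.004847 min⁻¹
C(t) = C₀ e^(−kt)  ⇒  t = ln(C₀/C) / k
t = ln(418/25.6) / 0.004847 = 2.793 / 0.004847 ≈ 576 minutes

576 minutes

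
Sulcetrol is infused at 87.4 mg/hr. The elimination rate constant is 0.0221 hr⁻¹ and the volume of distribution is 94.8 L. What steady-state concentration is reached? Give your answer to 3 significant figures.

41.7 µg/mL

CL = k · V = 0.0221 × 94.8 = 2.095 L/hr
Css = rate / CL = 87.4 / 2.095 ≈ 41.7 µg/mL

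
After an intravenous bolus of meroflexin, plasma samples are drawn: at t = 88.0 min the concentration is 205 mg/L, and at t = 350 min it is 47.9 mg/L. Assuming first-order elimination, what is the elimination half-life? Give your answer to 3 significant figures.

k = ln(C₁/C₂) / (t₂ − t₁) = ln(205/47.9) / (350 − 88.0)
  = 1.454 / 262.0 = 0.005549 min⁻¹
t½ = ln 2 / k = ln 2 / 0.005549 ≈ 125 minutes

125 minutes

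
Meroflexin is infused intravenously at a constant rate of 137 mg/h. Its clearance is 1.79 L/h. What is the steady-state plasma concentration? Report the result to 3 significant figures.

Css = infusion rate / CL = 137 / 1.79 ≈ 76.5 mg/L

76.5 mg/L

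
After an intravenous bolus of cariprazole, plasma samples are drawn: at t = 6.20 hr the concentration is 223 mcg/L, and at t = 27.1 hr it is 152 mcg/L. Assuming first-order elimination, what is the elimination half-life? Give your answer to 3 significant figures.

37.8 hours

k = ln(C₁/C₂) / (t₂ − t₁) = ln(223/152) / (27.1 − 6.20)
  = 0.3833 / 20.90 = 0.01834 hr⁻¹
t½ = ln 2 / k = ln 2 / 0.01834 ≈ 37.8 hours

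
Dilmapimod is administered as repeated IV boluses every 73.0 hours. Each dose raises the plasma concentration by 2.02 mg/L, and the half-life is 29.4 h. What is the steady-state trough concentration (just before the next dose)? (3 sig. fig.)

k = ln 2 / 29.4 = 0.02358 h⁻¹
Fraction remaining after one interval: e^(−kτ) = e^(−0.02358 × 73.0) = 0.1789
R = 1 / (1 − 0.1789) = 1.218
Css,max = 2.02 × 1.218 = 2.460 mg/L
Css,min = Css,max × e^(−kτ) = 2.460 × 0.1789 ≈ 0.440 mg/L

0.440 mg/L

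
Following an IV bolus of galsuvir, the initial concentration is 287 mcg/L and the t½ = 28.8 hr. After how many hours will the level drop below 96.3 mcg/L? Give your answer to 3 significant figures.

45.4 hours

k = ln 2 / 28.8 = 0.02407 hr⁻¹
C(t) = C₀ e^(−kt)  ⇒  t = ln(C₀/C) / k
t = ln(287/96.3) / 0.02407 = 1.092 / 0.02407 ≈ 45.4 hours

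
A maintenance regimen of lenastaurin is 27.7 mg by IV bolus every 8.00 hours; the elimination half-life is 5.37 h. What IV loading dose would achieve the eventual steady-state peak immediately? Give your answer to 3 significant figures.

k = ln 2 / 5.37 = 0.1291 h⁻¹
Accumulation ratio R = 1 / (1 − e^(−kτ)) = 1 / (1 − e^(−0.1291×8.00)) = 1 / (1 − 0.3561) = 1.553
Loading dose = maintenance dose × R = 27.7 × 1.553 ≈ 43.0 mg

43.0 mg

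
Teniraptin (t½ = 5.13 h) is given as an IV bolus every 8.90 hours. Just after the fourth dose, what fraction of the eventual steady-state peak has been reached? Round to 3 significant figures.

0.992

k = ln 2 / 5.13 = 0.1351 h⁻¹
f_n = 1 − e^(−nkτ) = 1 − e^(−4 × 0.1351 × 8.90) = 1 − e^(−4.810) = 1 − 0.008147 ≈ 0.992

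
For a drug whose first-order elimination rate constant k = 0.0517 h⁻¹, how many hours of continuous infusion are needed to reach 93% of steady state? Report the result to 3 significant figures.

f = 1 − e^(−kt)  ⇒  t = −ln(1 − f) / k
t = −ln(1 − 0.93) / 0.05170 = 2.659 / 0.05170 ≈ 51.4 hours

51.4 hours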